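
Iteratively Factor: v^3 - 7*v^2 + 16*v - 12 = (v - 2)*(v^2 - 5*v + 6) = (v - 3)*(v - 2)*(v - 2)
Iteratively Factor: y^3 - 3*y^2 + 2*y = (y - 1)*(y^2 - 2*y) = (y - 2)*(y - 1)*(y)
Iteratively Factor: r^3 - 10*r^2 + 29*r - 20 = (r - 4)*(r^2 - 6*r + 5) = (r - 5)*(r - 4)*(r - 1)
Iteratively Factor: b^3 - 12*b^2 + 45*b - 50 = (b - 5)*(b^2 - 7*b + 10) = (b - 5)^2*(b - 2)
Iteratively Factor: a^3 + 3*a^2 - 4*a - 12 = (a + 3)*(a^2 - 4) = (a + 2)*(a + 3)*(a - 2)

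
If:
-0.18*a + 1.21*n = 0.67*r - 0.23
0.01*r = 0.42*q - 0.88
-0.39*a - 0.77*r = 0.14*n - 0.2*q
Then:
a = 1.08478700271096 - 2.05137416060772*r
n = 0.248555909992241*r - 0.0287093714975429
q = 0.0238095238095238*r + 2.0952380952381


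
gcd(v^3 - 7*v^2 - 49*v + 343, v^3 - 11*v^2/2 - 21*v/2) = v - 7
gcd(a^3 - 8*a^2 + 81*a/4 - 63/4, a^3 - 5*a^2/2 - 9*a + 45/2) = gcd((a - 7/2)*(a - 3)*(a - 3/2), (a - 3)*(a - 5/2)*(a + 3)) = a - 3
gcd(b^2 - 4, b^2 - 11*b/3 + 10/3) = b - 2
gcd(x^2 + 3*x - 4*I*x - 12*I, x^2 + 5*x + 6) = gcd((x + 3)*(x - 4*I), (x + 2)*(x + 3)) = x + 3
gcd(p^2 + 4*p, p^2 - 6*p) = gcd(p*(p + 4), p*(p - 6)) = p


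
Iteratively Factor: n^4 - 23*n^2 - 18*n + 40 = (n + 2)*(n^3 - 2*n^2 - 19*n + 20) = (n - 5)*(n + 2)*(n^2 + 3*n - 4) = (n - 5)*(n + 2)*(n + 4)*(n - 1)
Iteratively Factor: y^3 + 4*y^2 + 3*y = (y)*(y^2 + 4*y + 3) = y*(y + 1)*(y + 3)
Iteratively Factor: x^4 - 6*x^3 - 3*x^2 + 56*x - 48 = (x - 4)*(x^3 - 2*x^2 - 11*x + 12) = (x - 4)*(x + 3)*(x^2 - 5*x + 4) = (x - 4)*(x - 1)*(x + 3)*(x - 4)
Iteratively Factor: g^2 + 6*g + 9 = (g + 3)*(g + 3)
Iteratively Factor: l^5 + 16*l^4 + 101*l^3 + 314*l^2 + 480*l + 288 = (l + 3)*(l^4 + 13*l^3 + 62*l^2 + 128*l + 96) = (l + 3)*(l + 4)*(l^3 + 9*l^2 + 26*l + 24) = (l + 3)*(l + 4)^2*(l^2 + 5*l + 6) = (l + 2)*(l + 3)*(l + 4)^2*(l + 3)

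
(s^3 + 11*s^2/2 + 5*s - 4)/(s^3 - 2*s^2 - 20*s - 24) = (s^2 + 7*s/2 - 2)/(s^2 - 4*s - 12)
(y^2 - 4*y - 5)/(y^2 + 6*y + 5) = (y - 5)/(y + 5)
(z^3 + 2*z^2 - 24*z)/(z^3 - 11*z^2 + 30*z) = (z^2 + 2*z - 24)/(z^2 - 11*z + 30)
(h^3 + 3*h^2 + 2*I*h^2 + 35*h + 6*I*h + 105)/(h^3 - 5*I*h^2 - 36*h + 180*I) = (h^2 + h*(3 + 7*I) + 21*I)/(h^2 - 36)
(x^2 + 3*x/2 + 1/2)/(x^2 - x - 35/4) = 2*(2*x^2 + 3*x + 1)/(4*x^2 - 4*x - 35)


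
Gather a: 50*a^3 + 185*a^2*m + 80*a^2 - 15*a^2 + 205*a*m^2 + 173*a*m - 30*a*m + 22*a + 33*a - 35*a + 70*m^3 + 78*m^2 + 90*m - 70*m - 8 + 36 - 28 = 50*a^3 + a^2*(185*m + 65) + a*(205*m^2 + 143*m + 20) + 70*m^3 + 78*m^2 + 20*m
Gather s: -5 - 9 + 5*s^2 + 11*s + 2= 5*s^2 + 11*s - 12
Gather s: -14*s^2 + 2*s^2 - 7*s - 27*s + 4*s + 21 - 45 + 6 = -12*s^2 - 30*s - 18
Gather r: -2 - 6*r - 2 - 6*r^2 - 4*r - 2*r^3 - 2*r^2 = -2*r^3 - 8*r^2 - 10*r - 4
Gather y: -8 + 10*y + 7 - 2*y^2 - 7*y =-2*y^2 + 3*y - 1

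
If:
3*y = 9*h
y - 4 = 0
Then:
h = 4/3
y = 4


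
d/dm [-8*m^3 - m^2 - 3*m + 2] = -24*m^2 - 2*m - 3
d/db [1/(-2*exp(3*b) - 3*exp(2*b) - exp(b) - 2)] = (6*exp(2*b) + 6*exp(b) + 1)*exp(b)/(2*exp(3*b) + 3*exp(2*b) + exp(b) + 2)^2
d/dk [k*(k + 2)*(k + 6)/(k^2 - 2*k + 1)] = (k^3 - 3*k^2 - 28*k - 12)/(k^3 - 3*k^2 + 3*k - 1)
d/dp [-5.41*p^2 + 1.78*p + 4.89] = 1.78 - 10.82*p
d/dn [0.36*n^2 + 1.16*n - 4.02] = 0.72*n + 1.16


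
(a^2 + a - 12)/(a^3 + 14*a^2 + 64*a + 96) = (a - 3)/(a^2 + 10*a + 24)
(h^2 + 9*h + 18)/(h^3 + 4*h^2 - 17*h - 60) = (h + 6)/(h^2 + h - 20)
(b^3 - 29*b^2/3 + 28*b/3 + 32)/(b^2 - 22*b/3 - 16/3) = (3*b^2 - 5*b - 12)/(3*b + 2)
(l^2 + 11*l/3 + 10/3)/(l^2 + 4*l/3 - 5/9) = 3*(l + 2)/(3*l - 1)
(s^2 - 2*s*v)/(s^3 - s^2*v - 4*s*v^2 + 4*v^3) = s/(s^2 + s*v - 2*v^2)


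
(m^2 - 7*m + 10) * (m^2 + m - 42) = m^4 - 6*m^3 - 39*m^2 + 304*m - 420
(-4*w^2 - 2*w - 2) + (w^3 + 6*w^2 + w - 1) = w^3 + 2*w^2 - w - 3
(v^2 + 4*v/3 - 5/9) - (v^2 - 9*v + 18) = 31*v/3 - 167/9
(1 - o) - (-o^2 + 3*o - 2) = o^2 - 4*o + 3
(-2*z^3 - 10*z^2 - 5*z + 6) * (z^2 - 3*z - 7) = -2*z^5 - 4*z^4 + 39*z^3 + 91*z^2 + 17*z - 42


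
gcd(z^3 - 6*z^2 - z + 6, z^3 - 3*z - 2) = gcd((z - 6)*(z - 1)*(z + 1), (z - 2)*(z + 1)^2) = z + 1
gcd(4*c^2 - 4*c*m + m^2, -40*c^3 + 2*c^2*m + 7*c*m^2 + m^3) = 2*c - m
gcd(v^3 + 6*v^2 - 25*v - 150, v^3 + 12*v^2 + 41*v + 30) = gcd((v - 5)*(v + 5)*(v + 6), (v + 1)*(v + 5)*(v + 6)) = v^2 + 11*v + 30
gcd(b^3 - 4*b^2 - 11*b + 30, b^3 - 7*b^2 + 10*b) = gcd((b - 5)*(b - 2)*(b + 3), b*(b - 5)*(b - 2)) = b^2 - 7*b + 10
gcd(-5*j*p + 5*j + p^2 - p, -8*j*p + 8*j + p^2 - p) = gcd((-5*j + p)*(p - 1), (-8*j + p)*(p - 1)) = p - 1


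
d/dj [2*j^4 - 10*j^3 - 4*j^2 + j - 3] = 8*j^3 - 30*j^2 - 8*j + 1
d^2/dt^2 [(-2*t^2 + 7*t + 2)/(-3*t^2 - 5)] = 2*(-63*t^3 - 144*t^2 + 315*t + 80)/(27*t^6 + 135*t^4 + 225*t^2 + 125)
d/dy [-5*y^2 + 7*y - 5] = 7 - 10*y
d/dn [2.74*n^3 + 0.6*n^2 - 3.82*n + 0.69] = 8.22*n^2 + 1.2*n - 3.82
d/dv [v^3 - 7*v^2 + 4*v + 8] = 3*v^2 - 14*v + 4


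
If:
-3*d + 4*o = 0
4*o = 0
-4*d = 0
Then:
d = 0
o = 0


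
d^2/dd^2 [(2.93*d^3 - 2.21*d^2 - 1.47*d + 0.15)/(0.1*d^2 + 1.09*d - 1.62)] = (2.77555756156289e-17*d^5 + 8.88178419700125e-16*d^4 + 8.363966*d^3 - 33.181884*d^2 + 44.806212*d - 16.38627)/(0.001*d^6 + 0.0327*d^5 + 0.30783*d^4 + 0.235549*d^3 - 4.986846*d^2 + 8.581788*d - 4.251528)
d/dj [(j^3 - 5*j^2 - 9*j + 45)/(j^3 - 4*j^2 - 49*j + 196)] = (j^4 - 80*j^3 + 662*j^2 - 1600*j + 441)/(j^6 - 8*j^5 - 82*j^4 + 784*j^3 + 833*j^2 - 19208*j + 38416)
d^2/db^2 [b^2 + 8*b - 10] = 2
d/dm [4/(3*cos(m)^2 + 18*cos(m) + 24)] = 8*(cos(m) + 3)*sin(m)/(3*(cos(m)^2 + 6*cos(m) + 8)^2)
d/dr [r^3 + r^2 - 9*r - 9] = 3*r^2 + 2*r - 9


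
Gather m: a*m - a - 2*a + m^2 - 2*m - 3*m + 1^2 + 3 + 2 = -3*a + m^2 + m*(a - 5) + 6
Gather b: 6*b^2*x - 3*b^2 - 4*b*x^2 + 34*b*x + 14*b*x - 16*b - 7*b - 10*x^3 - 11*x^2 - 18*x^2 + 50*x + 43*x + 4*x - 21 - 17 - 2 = b^2*(6*x - 3) + b*(-4*x^2 + 48*x - 23) - 10*x^3 - 29*x^2 + 97*x - 40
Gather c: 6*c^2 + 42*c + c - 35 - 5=6*c^2 + 43*c - 40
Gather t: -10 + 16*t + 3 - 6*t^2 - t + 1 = -6*t^2 + 15*t - 6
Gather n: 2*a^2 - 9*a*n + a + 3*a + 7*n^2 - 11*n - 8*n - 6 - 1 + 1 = 2*a^2 + 4*a + 7*n^2 + n*(-9*a - 19) - 6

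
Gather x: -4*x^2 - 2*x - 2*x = -4*x^2 - 4*x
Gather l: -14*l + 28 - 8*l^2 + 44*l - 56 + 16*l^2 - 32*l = 8*l^2 - 2*l - 28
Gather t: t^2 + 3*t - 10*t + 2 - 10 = t^2 - 7*t - 8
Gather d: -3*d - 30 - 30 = -3*d - 60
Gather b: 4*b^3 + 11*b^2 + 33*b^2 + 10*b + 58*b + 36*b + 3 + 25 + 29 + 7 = 4*b^3 + 44*b^2 + 104*b + 64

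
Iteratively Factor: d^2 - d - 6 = (d - 3)*(d + 2)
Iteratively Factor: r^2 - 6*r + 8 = (r - 4)*(r - 2)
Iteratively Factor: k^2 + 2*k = (k)*(k + 2)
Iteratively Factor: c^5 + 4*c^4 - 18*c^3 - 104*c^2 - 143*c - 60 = (c - 5)*(c^4 + 9*c^3 + 27*c^2 + 31*c + 12) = (c - 5)*(c + 4)*(c^3 + 5*c^2 + 7*c + 3) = (c - 5)*(c + 3)*(c + 4)*(c^2 + 2*c + 1) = (c - 5)*(c + 1)*(c + 3)*(c + 4)*(c + 1)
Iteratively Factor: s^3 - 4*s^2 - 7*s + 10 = (s - 5)*(s^2 + s - 2) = (s - 5)*(s - 1)*(s + 2)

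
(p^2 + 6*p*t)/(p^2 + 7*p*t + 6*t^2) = p/(p + t)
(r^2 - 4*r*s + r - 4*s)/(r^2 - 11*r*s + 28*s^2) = (r + 1)/(r - 7*s)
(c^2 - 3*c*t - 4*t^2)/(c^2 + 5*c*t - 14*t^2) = (c^2 - 3*c*t - 4*t^2)/(c^2 + 5*c*t - 14*t^2)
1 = 1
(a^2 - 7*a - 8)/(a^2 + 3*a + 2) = (a - 8)/(a + 2)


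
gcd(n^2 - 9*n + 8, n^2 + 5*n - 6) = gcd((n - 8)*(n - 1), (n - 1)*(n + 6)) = n - 1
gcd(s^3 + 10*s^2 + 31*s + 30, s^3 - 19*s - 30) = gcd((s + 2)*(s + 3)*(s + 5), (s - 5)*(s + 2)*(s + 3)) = s^2 + 5*s + 6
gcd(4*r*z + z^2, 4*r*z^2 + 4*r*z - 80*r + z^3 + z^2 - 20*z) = 4*r + z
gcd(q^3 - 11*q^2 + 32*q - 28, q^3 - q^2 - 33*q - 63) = q - 7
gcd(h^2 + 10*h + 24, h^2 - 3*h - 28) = h + 4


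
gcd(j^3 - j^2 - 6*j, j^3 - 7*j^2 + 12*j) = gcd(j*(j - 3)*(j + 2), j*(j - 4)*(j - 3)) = j^2 - 3*j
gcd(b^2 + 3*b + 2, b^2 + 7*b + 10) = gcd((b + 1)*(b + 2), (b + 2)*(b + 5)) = b + 2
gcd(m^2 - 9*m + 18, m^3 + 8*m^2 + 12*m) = 1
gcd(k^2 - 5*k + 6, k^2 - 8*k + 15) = k - 3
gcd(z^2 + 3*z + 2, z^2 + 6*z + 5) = z + 1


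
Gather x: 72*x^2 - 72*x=72*x^2 - 72*x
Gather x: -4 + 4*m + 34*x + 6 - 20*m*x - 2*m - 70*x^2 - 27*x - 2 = 2*m - 70*x^2 + x*(7 - 20*m)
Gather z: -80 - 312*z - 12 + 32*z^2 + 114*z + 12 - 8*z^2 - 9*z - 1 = 24*z^2 - 207*z - 81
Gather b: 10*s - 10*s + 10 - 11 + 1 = 0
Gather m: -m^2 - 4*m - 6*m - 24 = -m^2 - 10*m - 24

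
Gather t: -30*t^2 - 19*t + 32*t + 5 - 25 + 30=-30*t^2 + 13*t + 10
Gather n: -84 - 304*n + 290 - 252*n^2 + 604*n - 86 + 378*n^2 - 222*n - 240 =126*n^2 + 78*n - 120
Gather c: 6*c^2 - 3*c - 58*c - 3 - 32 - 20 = 6*c^2 - 61*c - 55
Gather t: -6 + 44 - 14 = 24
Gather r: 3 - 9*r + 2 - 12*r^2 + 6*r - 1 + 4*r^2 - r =-8*r^2 - 4*r + 4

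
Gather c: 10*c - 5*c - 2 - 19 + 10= 5*c - 11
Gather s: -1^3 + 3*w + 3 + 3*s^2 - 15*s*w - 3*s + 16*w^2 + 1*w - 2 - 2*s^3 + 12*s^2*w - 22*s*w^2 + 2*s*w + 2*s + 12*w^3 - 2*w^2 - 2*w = -2*s^3 + s^2*(12*w + 3) + s*(-22*w^2 - 13*w - 1) + 12*w^3 + 14*w^2 + 2*w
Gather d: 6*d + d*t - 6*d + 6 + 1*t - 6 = d*t + t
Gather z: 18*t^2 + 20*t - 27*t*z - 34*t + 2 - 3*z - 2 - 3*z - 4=18*t^2 - 14*t + z*(-27*t - 6) - 4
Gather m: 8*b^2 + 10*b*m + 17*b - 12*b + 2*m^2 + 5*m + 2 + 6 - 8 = 8*b^2 + 5*b + 2*m^2 + m*(10*b + 5)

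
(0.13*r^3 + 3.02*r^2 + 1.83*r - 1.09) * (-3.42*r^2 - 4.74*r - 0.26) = -0.4446*r^5 - 10.9446*r^4 - 20.6072*r^3 - 5.7316*r^2 + 4.6908*r + 0.2834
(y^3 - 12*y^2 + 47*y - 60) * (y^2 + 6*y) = y^5 - 6*y^4 - 25*y^3 + 222*y^2 - 360*y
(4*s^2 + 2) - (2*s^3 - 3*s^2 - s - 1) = -2*s^3 + 7*s^2 + s + 3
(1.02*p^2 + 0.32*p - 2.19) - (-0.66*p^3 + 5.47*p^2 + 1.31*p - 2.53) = 0.66*p^3 - 4.45*p^2 - 0.99*p + 0.34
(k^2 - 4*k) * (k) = k^3 - 4*k^2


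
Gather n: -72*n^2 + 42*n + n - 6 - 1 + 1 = -72*n^2 + 43*n - 6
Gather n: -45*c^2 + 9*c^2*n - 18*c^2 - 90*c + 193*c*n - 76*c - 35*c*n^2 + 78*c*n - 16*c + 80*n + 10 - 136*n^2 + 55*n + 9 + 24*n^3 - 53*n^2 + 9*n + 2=-63*c^2 - 182*c + 24*n^3 + n^2*(-35*c - 189) + n*(9*c^2 + 271*c + 144) + 21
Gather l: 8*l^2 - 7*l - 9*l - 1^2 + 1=8*l^2 - 16*l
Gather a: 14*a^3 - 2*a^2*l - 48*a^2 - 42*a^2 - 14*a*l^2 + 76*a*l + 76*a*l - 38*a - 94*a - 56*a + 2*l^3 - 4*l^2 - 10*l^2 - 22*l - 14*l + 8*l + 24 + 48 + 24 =14*a^3 + a^2*(-2*l - 90) + a*(-14*l^2 + 152*l - 188) + 2*l^3 - 14*l^2 - 28*l + 96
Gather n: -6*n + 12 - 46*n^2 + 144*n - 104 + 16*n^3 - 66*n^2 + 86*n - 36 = 16*n^3 - 112*n^2 + 224*n - 128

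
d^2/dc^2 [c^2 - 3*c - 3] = 2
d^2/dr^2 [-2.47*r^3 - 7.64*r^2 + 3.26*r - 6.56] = -14.82*r - 15.28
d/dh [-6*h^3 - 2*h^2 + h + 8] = -18*h^2 - 4*h + 1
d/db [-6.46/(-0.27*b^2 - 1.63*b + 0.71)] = (-3.4884*b - 10.5298)/(0.27*b^2 + 1.63*b - 0.71)^2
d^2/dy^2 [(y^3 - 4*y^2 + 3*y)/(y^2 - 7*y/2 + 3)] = 4*(-7*y^3 + 18*y^2 - 18)/(8*y^6 - 84*y^5 + 366*y^4 - 847*y^3 + 1098*y^2 - 756*y + 216)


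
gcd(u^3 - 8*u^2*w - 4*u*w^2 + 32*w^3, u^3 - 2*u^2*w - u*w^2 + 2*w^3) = u - 2*w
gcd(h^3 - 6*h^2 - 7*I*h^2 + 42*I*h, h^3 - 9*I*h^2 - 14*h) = h^2 - 7*I*h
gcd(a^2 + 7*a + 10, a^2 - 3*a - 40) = a + 5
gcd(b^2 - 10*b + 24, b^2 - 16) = b - 4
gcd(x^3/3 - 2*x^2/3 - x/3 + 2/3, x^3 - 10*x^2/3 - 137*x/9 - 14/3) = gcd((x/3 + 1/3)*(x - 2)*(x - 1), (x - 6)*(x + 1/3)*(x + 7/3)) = 1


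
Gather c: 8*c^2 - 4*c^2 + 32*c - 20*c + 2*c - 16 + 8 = 4*c^2 + 14*c - 8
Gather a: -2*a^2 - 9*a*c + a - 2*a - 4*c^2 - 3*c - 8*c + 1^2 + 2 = -2*a^2 + a*(-9*c - 1) - 4*c^2 - 11*c + 3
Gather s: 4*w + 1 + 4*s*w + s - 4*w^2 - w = s*(4*w + 1) - 4*w^2 + 3*w + 1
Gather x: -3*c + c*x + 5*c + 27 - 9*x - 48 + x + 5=2*c + x*(c - 8) - 16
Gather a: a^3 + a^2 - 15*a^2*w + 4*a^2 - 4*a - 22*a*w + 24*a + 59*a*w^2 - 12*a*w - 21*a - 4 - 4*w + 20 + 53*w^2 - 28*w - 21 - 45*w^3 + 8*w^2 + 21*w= a^3 + a^2*(5 - 15*w) + a*(59*w^2 - 34*w - 1) - 45*w^3 + 61*w^2 - 11*w - 5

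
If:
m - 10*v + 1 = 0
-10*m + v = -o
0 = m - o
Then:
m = 1/89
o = 1/89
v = 9/89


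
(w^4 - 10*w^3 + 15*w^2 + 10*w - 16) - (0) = w^4 - 10*w^3 + 15*w^2 + 10*w - 16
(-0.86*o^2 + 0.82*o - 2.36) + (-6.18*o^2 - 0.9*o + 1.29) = -7.04*o^2 - 0.0800000000000001*o - 1.07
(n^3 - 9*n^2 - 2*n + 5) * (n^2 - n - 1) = n^5 - 10*n^4 + 6*n^3 + 16*n^2 - 3*n - 5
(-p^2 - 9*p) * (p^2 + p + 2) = -p^4 - 10*p^3 - 11*p^2 - 18*p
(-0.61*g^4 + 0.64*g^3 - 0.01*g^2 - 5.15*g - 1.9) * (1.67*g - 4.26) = -1.0187*g^5 + 3.6674*g^4 - 2.7431*g^3 - 8.5579*g^2 + 18.766*g + 8.094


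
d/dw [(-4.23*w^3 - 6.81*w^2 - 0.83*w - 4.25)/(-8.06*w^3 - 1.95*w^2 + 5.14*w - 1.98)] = (1.4210854715202e-14*w^5 - 46.6401*w^4 - 56.864*w^3 - 114.2607*w^2 + 10.3926*w + 23.4884)/(64.9636*w^6 + 31.434*w^5 - 79.0543*w^4 + 11.8716*w^3 + 34.1416*w^2 - 20.3544*w + 3.9204)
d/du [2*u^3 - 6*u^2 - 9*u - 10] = 6*u^2 - 12*u - 9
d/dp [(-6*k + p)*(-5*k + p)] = -11*k + 2*p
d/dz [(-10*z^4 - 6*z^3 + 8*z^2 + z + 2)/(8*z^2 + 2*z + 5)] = (-160*z^5 - 108*z^4 - 224*z^3 - 82*z^2 + 48*z + 1)/(64*z^4 + 32*z^3 + 84*z^2 + 20*z + 25)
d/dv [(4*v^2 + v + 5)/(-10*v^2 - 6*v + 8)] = (-7*v^2 + 82*v + 19)/(2*(25*v^4 + 30*v^3 - 31*v^2 - 24*v + 16))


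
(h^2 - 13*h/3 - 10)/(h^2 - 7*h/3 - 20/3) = (h - 6)/(h - 4)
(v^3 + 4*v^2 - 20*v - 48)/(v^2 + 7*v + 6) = (v^2 - 2*v - 8)/(v + 1)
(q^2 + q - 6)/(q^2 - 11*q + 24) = (q^2 + q - 6)/(q^2 - 11*q + 24)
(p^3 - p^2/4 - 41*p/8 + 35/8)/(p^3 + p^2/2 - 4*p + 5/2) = (p - 7/4)/(p - 1)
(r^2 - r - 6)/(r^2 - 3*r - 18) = (-r^2 + r + 6)/(-r^2 + 3*r + 18)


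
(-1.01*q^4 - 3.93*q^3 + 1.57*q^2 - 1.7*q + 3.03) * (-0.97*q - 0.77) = 0.9797*q^5 + 4.5898*q^4 + 1.5032*q^3 + 0.4401*q^2 - 1.6301*q - 2.3331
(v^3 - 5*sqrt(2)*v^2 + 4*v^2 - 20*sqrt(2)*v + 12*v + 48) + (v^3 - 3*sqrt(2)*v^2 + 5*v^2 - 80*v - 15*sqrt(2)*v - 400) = 2*v^3 - 8*sqrt(2)*v^2 + 9*v^2 - 68*v - 35*sqrt(2)*v - 352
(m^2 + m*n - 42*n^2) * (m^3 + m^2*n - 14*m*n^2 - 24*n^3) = m^5 + 2*m^4*n - 55*m^3*n^2 - 80*m^2*n^3 + 564*m*n^4 + 1008*n^5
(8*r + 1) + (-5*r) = 3*r + 1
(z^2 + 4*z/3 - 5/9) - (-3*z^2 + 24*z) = 4*z^2 - 68*z/3 - 5/9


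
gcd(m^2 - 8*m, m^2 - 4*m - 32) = m - 8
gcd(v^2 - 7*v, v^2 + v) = v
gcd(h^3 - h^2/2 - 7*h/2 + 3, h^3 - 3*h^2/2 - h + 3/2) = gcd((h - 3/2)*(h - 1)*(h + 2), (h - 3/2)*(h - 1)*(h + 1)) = h^2 - 5*h/2 + 3/2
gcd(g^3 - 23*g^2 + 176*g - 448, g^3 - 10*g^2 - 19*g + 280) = g^2 - 15*g + 56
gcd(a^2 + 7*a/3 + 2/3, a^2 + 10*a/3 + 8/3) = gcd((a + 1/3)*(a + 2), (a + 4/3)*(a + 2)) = a + 2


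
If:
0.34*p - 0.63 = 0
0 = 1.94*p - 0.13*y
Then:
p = 1.85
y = 27.65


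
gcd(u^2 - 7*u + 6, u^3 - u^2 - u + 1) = u - 1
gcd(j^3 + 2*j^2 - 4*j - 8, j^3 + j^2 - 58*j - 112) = j + 2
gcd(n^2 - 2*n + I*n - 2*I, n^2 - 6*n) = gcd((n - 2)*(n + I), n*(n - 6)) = 1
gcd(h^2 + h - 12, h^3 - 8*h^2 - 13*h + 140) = h + 4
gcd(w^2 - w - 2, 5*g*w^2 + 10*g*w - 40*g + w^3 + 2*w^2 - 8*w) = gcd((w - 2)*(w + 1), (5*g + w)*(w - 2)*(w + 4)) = w - 2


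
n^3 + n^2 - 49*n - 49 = (n - 7)*(n + 1)*(n + 7)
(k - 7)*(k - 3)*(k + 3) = k^3 - 7*k^2 - 9*k + 63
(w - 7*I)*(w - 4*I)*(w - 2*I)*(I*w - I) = I*w^4 + 13*w^3 - I*w^3 - 13*w^2 - 50*I*w^2 - 56*w + 50*I*w + 56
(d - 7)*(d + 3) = d^2 - 4*d - 21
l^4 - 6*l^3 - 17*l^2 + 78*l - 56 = (l - 7)*(l - 2)*(l - 1)*(l + 4)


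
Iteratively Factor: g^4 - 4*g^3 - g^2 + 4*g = (g - 4)*(g^3 - g) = (g - 4)*(g - 1)*(g^2 + g) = (g - 4)*(g - 1)*(g + 1)*(g)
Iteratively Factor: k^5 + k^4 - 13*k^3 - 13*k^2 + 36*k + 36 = (k + 3)*(k^4 - 2*k^3 - 7*k^2 + 8*k + 12) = (k - 2)*(k + 3)*(k^3 - 7*k - 6) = (k - 2)*(k + 2)*(k + 3)*(k^2 - 2*k - 3) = (k - 3)*(k - 2)*(k + 2)*(k + 3)*(k + 1)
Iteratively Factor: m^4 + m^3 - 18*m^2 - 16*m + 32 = (m + 2)*(m^3 - m^2 - 16*m + 16) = (m + 2)*(m + 4)*(m^2 - 5*m + 4) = (m - 4)*(m + 2)*(m + 4)*(m - 1)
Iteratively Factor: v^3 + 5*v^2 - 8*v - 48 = (v + 4)*(v^2 + v - 12) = (v - 3)*(v + 4)*(v + 4)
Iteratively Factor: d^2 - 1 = (d - 1)*(d + 1)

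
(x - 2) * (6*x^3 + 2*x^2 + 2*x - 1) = 6*x^4 - 10*x^3 - 2*x^2 - 5*x + 2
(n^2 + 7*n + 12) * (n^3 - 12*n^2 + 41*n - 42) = n^5 - 5*n^4 - 31*n^3 + 101*n^2 + 198*n - 504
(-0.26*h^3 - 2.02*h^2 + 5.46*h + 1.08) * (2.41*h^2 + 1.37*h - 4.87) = -0.6266*h^5 - 5.2244*h^4 + 11.6574*h^3 + 19.9204*h^2 - 25.1106*h - 5.2596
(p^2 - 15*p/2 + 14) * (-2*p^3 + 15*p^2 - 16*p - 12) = -2*p^5 + 30*p^4 - 313*p^3/2 + 318*p^2 - 134*p - 168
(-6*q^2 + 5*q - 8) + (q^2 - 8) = -5*q^2 + 5*q - 16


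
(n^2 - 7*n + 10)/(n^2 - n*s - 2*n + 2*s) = (5 - n)/(-n + s)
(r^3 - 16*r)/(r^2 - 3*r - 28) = r*(r - 4)/(r - 7)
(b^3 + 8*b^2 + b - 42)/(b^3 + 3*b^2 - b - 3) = (b^2 + 5*b - 14)/(b^2 - 1)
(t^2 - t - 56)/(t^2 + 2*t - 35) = (t - 8)/(t - 5)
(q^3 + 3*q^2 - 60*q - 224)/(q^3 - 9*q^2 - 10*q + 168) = (q^2 - q - 56)/(q^2 - 13*q + 42)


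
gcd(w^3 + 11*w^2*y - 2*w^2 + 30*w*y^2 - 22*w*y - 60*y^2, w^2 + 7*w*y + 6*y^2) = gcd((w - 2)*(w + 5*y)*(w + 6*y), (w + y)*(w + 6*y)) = w + 6*y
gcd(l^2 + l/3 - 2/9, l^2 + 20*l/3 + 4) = l + 2/3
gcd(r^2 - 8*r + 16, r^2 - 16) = r - 4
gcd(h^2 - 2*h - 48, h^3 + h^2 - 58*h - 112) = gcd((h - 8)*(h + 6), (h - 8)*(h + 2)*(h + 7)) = h - 8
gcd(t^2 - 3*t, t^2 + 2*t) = t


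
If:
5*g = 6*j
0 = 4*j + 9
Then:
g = -27/10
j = -9/4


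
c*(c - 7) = c^2 - 7*c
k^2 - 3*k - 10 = (k - 5)*(k + 2)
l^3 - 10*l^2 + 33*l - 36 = (l - 4)*(l - 3)^2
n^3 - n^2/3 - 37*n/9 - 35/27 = (n - 7/3)*(n + 1/3)*(n + 5/3)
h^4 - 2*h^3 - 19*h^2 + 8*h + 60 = (h - 5)*(h - 2)*(h + 2)*(h + 3)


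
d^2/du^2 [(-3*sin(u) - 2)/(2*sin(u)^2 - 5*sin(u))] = 2*(6*sin(u)^2 + 31*sin(u) - 42 + 1/sin(u) + 60/sin(u)^2 - 50/sin(u)^3)/(2*sin(u) - 5)^3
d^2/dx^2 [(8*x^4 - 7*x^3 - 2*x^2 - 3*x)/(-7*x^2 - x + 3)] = 2*(-392*x^6 - 168*x^5 + 480*x^4 + 479*x^3 - 369*x^2 + 378*x + 27)/(343*x^6 + 147*x^5 - 420*x^4 - 125*x^3 + 180*x^2 + 27*x - 27)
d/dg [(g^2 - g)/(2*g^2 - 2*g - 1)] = (1 - 2*g)/(4*g^4 - 8*g^3 + 4*g + 1)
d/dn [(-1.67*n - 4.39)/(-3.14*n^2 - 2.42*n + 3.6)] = (5.2438*n^2 + 4.0414*n - (1.67*n + 4.39)*(6.28*n + 2.42) - 6.012)/(3.14*n^2 + 2.42*n - 3.6)^2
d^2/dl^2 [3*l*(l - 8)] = 6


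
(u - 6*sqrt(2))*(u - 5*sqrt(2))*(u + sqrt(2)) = u^3 - 10*sqrt(2)*u^2 + 38*u + 60*sqrt(2)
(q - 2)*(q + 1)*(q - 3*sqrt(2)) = q^3 - 3*sqrt(2)*q^2 - q^2 - 2*q + 3*sqrt(2)*q + 6*sqrt(2)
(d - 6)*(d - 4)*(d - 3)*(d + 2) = d^4 - 11*d^3 + 28*d^2 + 36*d - 144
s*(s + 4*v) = s^2 + 4*s*v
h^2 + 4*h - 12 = (h - 2)*(h + 6)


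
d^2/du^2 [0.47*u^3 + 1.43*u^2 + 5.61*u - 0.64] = 2.82*u + 2.86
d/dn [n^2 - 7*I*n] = 2*n - 7*I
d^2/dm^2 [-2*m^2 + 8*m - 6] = -4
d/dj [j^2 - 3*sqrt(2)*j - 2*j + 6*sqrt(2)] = 2*j - 3*sqrt(2) - 2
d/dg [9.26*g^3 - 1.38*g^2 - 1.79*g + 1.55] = 27.78*g^2 - 2.76*g - 1.79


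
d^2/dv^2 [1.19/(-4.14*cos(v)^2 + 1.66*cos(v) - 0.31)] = (81.584496*(1 - cos(v)^2)^2 - 24.534468*cos(v)^3 + 37.962428*cos(v)^2 + 49.68131*cos(v) - 85.088332)/(4.14*cos(v)^2 - 1.66*cos(v) + 0.31)^3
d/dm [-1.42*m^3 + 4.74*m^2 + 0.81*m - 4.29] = -4.26*m^2 + 9.48*m + 0.81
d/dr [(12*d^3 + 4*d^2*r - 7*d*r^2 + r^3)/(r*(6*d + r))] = (-72*d^4 - 24*d^3*r - 46*d^2*r^2 + 12*d*r^3 + r^4)/(r^2*(36*d^2 + 12*d*r + r^2))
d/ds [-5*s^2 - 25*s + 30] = -10*s - 25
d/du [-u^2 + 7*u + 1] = 7 - 2*u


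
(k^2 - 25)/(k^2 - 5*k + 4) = (k^2 - 25)/(k^2 - 5*k + 4)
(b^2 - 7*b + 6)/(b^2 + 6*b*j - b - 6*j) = (b - 6)/(b + 6*j)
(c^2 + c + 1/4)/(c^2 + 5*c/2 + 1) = (c + 1/2)/(c + 2)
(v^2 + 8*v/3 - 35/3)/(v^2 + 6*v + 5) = (v - 7/3)/(v + 1)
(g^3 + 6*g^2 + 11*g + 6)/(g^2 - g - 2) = (g^2 + 5*g + 6)/(g - 2)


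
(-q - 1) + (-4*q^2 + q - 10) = -4*q^2 - 11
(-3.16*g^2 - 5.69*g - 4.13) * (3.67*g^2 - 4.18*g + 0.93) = -11.5972*g^4 - 7.6735*g^3 + 5.6883*g^2 + 11.9717*g - 3.8409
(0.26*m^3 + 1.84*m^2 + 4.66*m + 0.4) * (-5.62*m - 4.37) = -1.4612*m^4 - 11.477*m^3 - 34.23*m^2 - 22.6122*m - 1.748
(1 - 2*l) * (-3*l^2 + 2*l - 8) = 6*l^3 - 7*l^2 + 18*l - 8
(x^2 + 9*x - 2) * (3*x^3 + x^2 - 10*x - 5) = 3*x^5 + 28*x^4 - 7*x^3 - 97*x^2 - 25*x + 10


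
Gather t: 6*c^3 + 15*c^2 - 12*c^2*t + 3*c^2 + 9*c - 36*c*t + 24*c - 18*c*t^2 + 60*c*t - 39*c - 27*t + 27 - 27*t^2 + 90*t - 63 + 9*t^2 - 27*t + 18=6*c^3 + 18*c^2 - 6*c + t^2*(-18*c - 18) + t*(-12*c^2 + 24*c + 36) - 18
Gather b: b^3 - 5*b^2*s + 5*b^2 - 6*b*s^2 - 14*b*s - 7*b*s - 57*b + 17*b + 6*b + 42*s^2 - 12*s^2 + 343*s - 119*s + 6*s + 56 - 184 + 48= b^3 + b^2*(5 - 5*s) + b*(-6*s^2 - 21*s - 34) + 30*s^2 + 230*s - 80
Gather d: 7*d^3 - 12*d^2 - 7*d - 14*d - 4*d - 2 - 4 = 7*d^3 - 12*d^2 - 25*d - 6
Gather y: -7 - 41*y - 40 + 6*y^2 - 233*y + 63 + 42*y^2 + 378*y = 48*y^2 + 104*y + 16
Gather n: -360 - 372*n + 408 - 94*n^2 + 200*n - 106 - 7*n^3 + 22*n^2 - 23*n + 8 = -7*n^3 - 72*n^2 - 195*n - 50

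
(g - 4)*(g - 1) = g^2 - 5*g + 4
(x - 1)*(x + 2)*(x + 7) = x^3 + 8*x^2 + 5*x - 14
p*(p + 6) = p^2 + 6*p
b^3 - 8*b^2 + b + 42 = (b - 7)*(b - 3)*(b + 2)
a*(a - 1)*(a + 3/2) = a^3 + a^2/2 - 3*a/2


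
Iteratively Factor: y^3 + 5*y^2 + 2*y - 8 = (y + 2)*(y^2 + 3*y - 4) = (y - 1)*(y + 2)*(y + 4)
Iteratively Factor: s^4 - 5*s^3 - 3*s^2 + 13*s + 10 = (s + 1)*(s^3 - 6*s^2 + 3*s + 10) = (s - 2)*(s + 1)*(s^2 - 4*s - 5) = (s - 5)*(s - 2)*(s + 1)*(s + 1)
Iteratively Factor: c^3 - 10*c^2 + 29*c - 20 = (c - 5)*(c^2 - 5*c + 4) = (c - 5)*(c - 1)*(c - 4)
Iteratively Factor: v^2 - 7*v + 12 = (v - 4)*(v - 3)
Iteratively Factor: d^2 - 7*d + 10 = (d - 2)*(d - 5)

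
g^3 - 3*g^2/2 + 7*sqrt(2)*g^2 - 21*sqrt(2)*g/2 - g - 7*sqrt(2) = (g - 2)*(g + 1/2)*(g + 7*sqrt(2))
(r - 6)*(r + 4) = r^2 - 2*r - 24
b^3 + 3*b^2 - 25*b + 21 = (b - 3)*(b - 1)*(b + 7)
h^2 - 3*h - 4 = (h - 4)*(h + 1)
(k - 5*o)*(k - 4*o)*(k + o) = k^3 - 8*k^2*o + 11*k*o^2 + 20*o^3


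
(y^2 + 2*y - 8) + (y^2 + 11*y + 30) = 2*y^2 + 13*y + 22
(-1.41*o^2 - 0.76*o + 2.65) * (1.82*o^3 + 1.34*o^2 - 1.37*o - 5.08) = -2.5662*o^5 - 3.2726*o^4 + 5.7363*o^3 + 11.755*o^2 + 0.2303*o - 13.462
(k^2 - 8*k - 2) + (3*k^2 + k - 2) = 4*k^2 - 7*k - 4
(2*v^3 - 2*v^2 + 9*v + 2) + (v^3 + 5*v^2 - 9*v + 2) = 3*v^3 + 3*v^2 + 4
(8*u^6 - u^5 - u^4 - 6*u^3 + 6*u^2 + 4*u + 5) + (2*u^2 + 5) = 8*u^6 - u^5 - u^4 - 6*u^3 + 8*u^2 + 4*u + 10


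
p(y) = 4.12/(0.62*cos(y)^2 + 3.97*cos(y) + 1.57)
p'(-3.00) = -0.52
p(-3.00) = -2.35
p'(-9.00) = -2.05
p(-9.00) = -2.69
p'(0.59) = 0.41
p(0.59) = 0.78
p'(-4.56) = 15.98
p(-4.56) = 4.20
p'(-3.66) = 2.97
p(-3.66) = -2.92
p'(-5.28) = 1.07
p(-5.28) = 1.06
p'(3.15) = -0.03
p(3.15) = -2.31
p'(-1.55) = -6.02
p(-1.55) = 2.49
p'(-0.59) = -0.41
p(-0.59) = 0.78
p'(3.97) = -13.78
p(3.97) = -4.96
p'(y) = 4.12*(1.24*sin(y)*cos(y) + 3.97*sin(y))/(0.62*cos(y)^2 + 3.97*cos(y) + 1.57)^2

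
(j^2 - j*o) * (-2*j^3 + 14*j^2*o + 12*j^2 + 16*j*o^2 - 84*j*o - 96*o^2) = -2*j^5 + 16*j^4*o + 12*j^4 + 2*j^3*o^2 - 96*j^3*o - 16*j^2*o^3 - 12*j^2*o^2 + 96*j*o^3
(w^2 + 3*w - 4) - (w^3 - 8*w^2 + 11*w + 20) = -w^3 + 9*w^2 - 8*w - 24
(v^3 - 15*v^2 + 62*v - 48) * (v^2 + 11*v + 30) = v^5 - 4*v^4 - 73*v^3 + 184*v^2 + 1332*v - 1440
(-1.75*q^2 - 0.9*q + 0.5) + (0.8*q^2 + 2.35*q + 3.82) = -0.95*q^2 + 1.45*q + 4.32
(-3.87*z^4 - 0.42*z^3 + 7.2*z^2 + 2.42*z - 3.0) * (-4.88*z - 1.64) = 18.8856*z^5 + 8.3964*z^4 - 34.4472*z^3 - 23.6176*z^2 + 10.6712*z + 4.92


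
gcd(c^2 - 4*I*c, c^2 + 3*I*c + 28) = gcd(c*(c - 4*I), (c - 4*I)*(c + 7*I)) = c - 4*I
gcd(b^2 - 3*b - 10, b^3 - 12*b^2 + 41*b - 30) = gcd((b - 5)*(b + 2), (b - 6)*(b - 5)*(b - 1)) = b - 5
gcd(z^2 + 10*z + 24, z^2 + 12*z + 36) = z + 6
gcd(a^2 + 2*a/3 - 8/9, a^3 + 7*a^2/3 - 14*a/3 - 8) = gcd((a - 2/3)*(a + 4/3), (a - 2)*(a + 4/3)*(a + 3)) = a + 4/3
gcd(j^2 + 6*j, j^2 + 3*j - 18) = j + 6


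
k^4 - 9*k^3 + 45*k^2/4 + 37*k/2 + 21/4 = (k - 7)*(k - 3)*(k + 1/2)^2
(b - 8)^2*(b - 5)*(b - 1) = b^4 - 22*b^3 + 165*b^2 - 464*b + 320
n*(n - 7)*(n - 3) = n^3 - 10*n^2 + 21*n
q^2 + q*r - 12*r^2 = (q - 3*r)*(q + 4*r)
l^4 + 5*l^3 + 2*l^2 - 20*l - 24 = (l - 2)*(l + 2)^2*(l + 3)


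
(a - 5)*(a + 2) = a^2 - 3*a - 10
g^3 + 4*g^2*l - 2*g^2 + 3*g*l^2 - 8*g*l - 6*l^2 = (g - 2)*(g + l)*(g + 3*l)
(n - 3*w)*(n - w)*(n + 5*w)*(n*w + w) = n^4*w + n^3*w^2 + n^3*w - 17*n^2*w^3 + n^2*w^2 + 15*n*w^4 - 17*n*w^3 + 15*w^4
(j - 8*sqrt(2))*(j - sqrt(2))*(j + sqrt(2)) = j^3 - 8*sqrt(2)*j^2 - 2*j + 16*sqrt(2)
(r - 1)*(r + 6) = r^2 + 5*r - 6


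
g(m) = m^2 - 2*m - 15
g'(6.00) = 10.00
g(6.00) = 9.00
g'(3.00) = 4.00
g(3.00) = -12.00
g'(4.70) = 7.40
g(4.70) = -2.31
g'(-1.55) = -5.10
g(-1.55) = -9.50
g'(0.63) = -0.74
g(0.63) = -15.86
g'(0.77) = -0.46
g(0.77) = -15.95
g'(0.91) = -0.18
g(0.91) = -15.99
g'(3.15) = 4.30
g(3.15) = -11.38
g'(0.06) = -1.88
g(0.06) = -15.12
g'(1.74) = 1.48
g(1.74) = -15.45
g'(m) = 2*m - 2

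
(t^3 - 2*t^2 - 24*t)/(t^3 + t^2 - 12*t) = (t - 6)/(t - 3)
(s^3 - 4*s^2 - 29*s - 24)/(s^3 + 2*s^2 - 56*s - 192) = (s^2 + 4*s + 3)/(s^2 + 10*s + 24)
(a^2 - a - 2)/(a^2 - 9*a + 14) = (a + 1)/(a - 7)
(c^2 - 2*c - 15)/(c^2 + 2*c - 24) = (c^2 - 2*c - 15)/(c^2 + 2*c - 24)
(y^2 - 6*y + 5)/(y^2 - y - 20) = (y - 1)/(y + 4)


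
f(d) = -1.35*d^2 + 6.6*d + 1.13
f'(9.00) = -17.70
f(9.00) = -48.82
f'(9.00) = -17.70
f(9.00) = -48.82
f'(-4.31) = 18.24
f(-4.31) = -52.39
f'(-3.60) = 16.32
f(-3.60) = -40.13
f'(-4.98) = 20.05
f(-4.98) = -65.22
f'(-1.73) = 11.27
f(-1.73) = -14.33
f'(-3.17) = 15.16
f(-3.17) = -33.36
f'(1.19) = 3.39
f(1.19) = 7.07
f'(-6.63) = 24.50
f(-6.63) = -101.97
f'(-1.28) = 10.06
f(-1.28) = -9.53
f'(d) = 6.6 - 2.7*d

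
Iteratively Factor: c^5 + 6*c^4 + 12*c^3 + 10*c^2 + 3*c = (c + 1)*(c^4 + 5*c^3 + 7*c^2 + 3*c) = (c + 1)^2*(c^3 + 4*c^2 + 3*c) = c*(c + 1)^2*(c^2 + 4*c + 3) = c*(c + 1)^3*(c + 3)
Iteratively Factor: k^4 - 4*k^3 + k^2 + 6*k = (k + 1)*(k^3 - 5*k^2 + 6*k) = (k - 3)*(k + 1)*(k^2 - 2*k) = k*(k - 3)*(k + 1)*(k - 2)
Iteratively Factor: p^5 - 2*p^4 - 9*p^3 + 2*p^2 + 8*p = (p - 1)*(p^4 - p^3 - 10*p^2 - 8*p) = (p - 1)*(p + 1)*(p^3 - 2*p^2 - 8*p) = p*(p - 1)*(p + 1)*(p^2 - 2*p - 8) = p*(p - 4)*(p - 1)*(p + 1)*(p + 2)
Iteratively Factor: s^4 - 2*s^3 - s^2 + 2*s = (s)*(s^3 - 2*s^2 - s + 2) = s*(s + 1)*(s^2 - 3*s + 2) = s*(s - 2)*(s + 1)*(s - 1)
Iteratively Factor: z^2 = (z)*(z)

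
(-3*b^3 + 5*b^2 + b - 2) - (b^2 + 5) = -3*b^3 + 4*b^2 + b - 7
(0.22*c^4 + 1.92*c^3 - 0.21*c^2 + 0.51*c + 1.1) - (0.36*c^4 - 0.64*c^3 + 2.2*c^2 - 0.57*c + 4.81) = -0.14*c^4 + 2.56*c^3 - 2.41*c^2 + 1.08*c - 3.71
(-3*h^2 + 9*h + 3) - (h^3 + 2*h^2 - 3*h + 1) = -h^3 - 5*h^2 + 12*h + 2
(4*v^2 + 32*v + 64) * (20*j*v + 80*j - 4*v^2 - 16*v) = 80*j*v^3 + 960*j*v^2 + 3840*j*v + 5120*j - 16*v^4 - 192*v^3 - 768*v^2 - 1024*v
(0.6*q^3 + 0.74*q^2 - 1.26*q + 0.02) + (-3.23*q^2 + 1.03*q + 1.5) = 0.6*q^3 - 2.49*q^2 - 0.23*q + 1.52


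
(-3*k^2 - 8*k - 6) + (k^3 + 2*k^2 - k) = k^3 - k^2 - 9*k - 6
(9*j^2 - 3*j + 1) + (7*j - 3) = 9*j^2 + 4*j - 2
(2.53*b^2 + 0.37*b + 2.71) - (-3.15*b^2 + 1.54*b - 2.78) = 5.68*b^2 - 1.17*b + 5.49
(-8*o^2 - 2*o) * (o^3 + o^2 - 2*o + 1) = -8*o^5 - 10*o^4 + 14*o^3 - 4*o^2 - 2*o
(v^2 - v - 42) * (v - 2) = v^3 - 3*v^2 - 40*v + 84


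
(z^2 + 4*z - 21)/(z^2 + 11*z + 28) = (z - 3)/(z + 4)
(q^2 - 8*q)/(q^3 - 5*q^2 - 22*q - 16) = q/(q^2 + 3*q + 2)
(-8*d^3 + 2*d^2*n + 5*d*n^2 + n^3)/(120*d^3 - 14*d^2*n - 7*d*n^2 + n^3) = (-2*d^2 + d*n + n^2)/(30*d^2 - 11*d*n + n^2)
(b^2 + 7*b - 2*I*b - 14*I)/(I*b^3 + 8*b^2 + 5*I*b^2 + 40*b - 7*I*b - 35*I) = -(I*b^2 + b*(2 + 7*I) + 14)/(b^3 + b^2*(5 - 8*I) - b*(7 + 40*I) - 35)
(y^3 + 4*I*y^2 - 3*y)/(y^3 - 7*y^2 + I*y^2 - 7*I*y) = (y + 3*I)/(y - 7)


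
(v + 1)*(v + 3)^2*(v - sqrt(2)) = v^4 - sqrt(2)*v^3 + 7*v^3 - 7*sqrt(2)*v^2 + 15*v^2 - 15*sqrt(2)*v + 9*v - 9*sqrt(2)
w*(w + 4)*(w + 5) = w^3 + 9*w^2 + 20*w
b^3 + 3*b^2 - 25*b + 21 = (b - 3)*(b - 1)*(b + 7)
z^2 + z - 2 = (z - 1)*(z + 2)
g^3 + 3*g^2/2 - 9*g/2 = g*(g - 3/2)*(g + 3)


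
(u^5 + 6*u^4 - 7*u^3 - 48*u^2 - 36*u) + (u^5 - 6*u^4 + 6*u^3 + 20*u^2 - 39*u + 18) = 2*u^5 - u^3 - 28*u^2 - 75*u + 18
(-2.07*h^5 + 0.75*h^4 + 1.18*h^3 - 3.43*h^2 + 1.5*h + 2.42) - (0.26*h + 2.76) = -2.07*h^5 + 0.75*h^4 + 1.18*h^3 - 3.43*h^2 + 1.24*h - 0.34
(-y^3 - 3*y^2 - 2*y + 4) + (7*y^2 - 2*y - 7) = -y^3 + 4*y^2 - 4*y - 3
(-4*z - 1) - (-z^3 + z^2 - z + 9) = z^3 - z^2 - 3*z - 10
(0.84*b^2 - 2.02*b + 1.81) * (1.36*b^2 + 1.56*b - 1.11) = 1.1424*b^4 - 1.4368*b^3 - 1.622*b^2 + 5.0658*b - 2.0091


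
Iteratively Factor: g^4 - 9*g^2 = (g + 3)*(g^3 - 3*g^2) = g*(g + 3)*(g^2 - 3*g) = g^2*(g + 3)*(g - 3)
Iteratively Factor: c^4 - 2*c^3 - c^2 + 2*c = (c - 1)*(c^3 - c^2 - 2*c) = (c - 1)*(c + 1)*(c^2 - 2*c) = c*(c - 1)*(c + 1)*(c - 2)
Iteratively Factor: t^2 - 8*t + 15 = (t - 5)*(t - 3)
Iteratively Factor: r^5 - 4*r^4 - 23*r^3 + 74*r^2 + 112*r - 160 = (r - 4)*(r^4 - 23*r^2 - 18*r + 40) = (r - 4)*(r + 4)*(r^3 - 4*r^2 - 7*r + 10) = (r - 5)*(r - 4)*(r + 4)*(r^2 + r - 2) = (r - 5)*(r - 4)*(r + 2)*(r + 4)*(r - 1)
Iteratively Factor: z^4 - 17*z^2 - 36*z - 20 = (z + 1)*(z^3 - z^2 - 16*z - 20) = (z + 1)*(z + 2)*(z^2 - 3*z - 10) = (z + 1)*(z + 2)^2*(z - 5)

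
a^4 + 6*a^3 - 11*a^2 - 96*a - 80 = (a - 4)*(a + 1)*(a + 4)*(a + 5)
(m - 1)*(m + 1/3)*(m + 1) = m^3 + m^2/3 - m - 1/3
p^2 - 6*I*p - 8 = (p - 4*I)*(p - 2*I)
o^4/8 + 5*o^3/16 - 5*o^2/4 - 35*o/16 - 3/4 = (o/4 + 1)*(o/2 + 1/4)*(o - 3)*(o + 1)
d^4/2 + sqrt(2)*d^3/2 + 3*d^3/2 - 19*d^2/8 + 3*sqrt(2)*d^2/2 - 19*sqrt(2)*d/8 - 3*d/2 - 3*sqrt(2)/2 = (d/2 + sqrt(2)/2)*(d - 3/2)*(d + 1/2)*(d + 4)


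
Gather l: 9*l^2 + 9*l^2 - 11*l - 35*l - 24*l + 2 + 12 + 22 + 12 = 18*l^2 - 70*l + 48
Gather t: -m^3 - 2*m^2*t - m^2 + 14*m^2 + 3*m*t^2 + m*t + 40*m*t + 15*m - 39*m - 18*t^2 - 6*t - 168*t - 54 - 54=-m^3 + 13*m^2 - 24*m + t^2*(3*m - 18) + t*(-2*m^2 + 41*m - 174) - 108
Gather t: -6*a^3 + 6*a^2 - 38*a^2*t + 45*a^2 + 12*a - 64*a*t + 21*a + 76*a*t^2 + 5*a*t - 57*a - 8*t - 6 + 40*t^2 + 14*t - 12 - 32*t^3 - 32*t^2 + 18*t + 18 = -6*a^3 + 51*a^2 - 24*a - 32*t^3 + t^2*(76*a + 8) + t*(-38*a^2 - 59*a + 24)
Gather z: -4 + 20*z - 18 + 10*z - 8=30*z - 30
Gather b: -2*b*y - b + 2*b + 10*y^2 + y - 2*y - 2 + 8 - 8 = b*(1 - 2*y) + 10*y^2 - y - 2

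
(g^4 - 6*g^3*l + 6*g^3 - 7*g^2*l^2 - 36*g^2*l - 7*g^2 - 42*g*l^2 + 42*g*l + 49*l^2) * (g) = g^5 - 6*g^4*l + 6*g^4 - 7*g^3*l^2 - 36*g^3*l - 7*g^3 - 42*g^2*l^2 + 42*g^2*l + 49*g*l^2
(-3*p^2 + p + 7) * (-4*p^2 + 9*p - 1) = 12*p^4 - 31*p^3 - 16*p^2 + 62*p - 7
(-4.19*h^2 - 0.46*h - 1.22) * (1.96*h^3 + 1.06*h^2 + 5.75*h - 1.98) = -8.2124*h^5 - 5.343*h^4 - 26.9713*h^3 + 4.358*h^2 - 6.1042*h + 2.4156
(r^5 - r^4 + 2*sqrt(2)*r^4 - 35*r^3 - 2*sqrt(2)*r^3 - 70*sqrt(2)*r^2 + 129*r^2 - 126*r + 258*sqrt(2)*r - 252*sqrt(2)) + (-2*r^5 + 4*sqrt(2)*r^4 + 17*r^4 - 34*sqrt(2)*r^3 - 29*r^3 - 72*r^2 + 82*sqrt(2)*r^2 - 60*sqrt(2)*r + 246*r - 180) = -r^5 + 6*sqrt(2)*r^4 + 16*r^4 - 64*r^3 - 36*sqrt(2)*r^3 + 12*sqrt(2)*r^2 + 57*r^2 + 120*r + 198*sqrt(2)*r - 252*sqrt(2) - 180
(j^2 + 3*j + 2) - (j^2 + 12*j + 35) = -9*j - 33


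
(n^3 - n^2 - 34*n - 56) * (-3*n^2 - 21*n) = -3*n^5 - 18*n^4 + 123*n^3 + 882*n^2 + 1176*n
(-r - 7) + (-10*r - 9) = -11*r - 16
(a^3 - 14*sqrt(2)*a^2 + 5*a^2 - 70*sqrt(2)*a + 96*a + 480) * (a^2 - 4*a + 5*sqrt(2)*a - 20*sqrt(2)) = a^5 - 9*sqrt(2)*a^4 + a^4 - 64*a^3 - 9*sqrt(2)*a^3 - 44*a^2 + 660*sqrt(2)*a^2 + 480*sqrt(2)*a + 880*a - 9600*sqrt(2)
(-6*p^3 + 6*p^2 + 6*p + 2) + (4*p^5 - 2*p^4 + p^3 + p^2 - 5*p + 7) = 4*p^5 - 2*p^4 - 5*p^3 + 7*p^2 + p + 9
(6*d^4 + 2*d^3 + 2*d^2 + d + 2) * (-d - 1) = -6*d^5 - 8*d^4 - 4*d^3 - 3*d^2 - 3*d - 2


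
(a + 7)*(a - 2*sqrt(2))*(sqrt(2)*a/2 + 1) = sqrt(2)*a^3/2 - a^2 + 7*sqrt(2)*a^2/2 - 7*a - 2*sqrt(2)*a - 14*sqrt(2)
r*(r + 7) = r^2 + 7*r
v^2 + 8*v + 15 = (v + 3)*(v + 5)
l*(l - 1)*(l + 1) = l^3 - l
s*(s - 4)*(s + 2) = s^3 - 2*s^2 - 8*s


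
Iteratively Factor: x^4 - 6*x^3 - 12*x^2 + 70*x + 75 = (x - 5)*(x^3 - x^2 - 17*x - 15) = (x - 5)*(x + 1)*(x^2 - 2*x - 15) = (x - 5)^2*(x + 1)*(x + 3)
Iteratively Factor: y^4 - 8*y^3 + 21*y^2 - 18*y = (y - 2)*(y^3 - 6*y^2 + 9*y) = (y - 3)*(y - 2)*(y^2 - 3*y) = y*(y - 3)*(y - 2)*(y - 3)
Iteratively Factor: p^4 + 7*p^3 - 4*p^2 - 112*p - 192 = (p + 4)*(p^3 + 3*p^2 - 16*p - 48) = (p + 3)*(p + 4)*(p^2 - 16) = (p - 4)*(p + 3)*(p + 4)*(p + 4)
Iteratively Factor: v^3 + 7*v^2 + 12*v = (v + 4)*(v^2 + 3*v) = (v + 3)*(v + 4)*(v)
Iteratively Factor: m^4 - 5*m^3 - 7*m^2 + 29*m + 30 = (m - 3)*(m^3 - 2*m^2 - 13*m - 10) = (m - 5)*(m - 3)*(m^2 + 3*m + 2) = (m - 5)*(m - 3)*(m + 1)*(m + 2)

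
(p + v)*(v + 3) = p*v + 3*p + v^2 + 3*v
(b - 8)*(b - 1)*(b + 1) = b^3 - 8*b^2 - b + 8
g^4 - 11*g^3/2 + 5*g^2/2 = g^2*(g - 5)*(g - 1/2)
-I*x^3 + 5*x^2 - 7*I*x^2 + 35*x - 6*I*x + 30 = (x + 6)*(x + 5*I)*(-I*x - I)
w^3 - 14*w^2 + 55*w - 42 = (w - 7)*(w - 6)*(w - 1)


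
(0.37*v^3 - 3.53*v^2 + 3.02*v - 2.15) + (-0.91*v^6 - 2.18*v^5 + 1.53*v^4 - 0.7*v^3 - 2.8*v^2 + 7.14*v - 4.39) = -0.91*v^6 - 2.18*v^5 + 1.53*v^4 - 0.33*v^3 - 6.33*v^2 + 10.16*v - 6.54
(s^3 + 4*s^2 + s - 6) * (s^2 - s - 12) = s^5 + 3*s^4 - 15*s^3 - 55*s^2 - 6*s + 72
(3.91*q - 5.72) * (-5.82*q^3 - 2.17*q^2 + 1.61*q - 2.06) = -22.7562*q^4 + 24.8057*q^3 + 18.7075*q^2 - 17.2638*q + 11.7832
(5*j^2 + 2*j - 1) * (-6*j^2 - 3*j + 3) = -30*j^4 - 27*j^3 + 15*j^2 + 9*j - 3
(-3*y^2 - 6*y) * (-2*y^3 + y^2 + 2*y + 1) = 6*y^5 + 9*y^4 - 12*y^3 - 15*y^2 - 6*y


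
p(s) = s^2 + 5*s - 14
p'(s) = 2*s + 5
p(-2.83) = -20.14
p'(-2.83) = -0.66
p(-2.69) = -20.21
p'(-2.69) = -0.38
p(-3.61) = -19.02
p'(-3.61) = -2.22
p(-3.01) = -19.99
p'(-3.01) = -1.02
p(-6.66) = -2.94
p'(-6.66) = -8.32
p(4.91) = 34.66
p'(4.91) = 14.82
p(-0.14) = -14.68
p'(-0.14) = 4.72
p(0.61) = -10.58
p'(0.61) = 6.22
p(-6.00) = -8.00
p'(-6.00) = -7.00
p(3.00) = 10.00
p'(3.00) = 11.00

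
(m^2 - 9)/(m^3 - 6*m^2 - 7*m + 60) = (m - 3)/(m^2 - 9*m + 20)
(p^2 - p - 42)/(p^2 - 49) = (p + 6)/(p + 7)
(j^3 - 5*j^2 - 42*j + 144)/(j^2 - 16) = (j^3 - 5*j^2 - 42*j + 144)/(j^2 - 16)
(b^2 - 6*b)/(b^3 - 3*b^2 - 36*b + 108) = b/(b^2 + 3*b - 18)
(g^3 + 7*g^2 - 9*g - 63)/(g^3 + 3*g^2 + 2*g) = (g^3 + 7*g^2 - 9*g - 63)/(g*(g^2 + 3*g + 2))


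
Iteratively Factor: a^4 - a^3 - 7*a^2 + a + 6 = (a - 3)*(a^3 + 2*a^2 - a - 2) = (a - 3)*(a - 1)*(a^2 + 3*a + 2) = (a - 3)*(a - 1)*(a + 1)*(a + 2)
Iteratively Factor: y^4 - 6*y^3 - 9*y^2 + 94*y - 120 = (y - 5)*(y^3 - y^2 - 14*y + 24) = (y - 5)*(y - 3)*(y^2 + 2*y - 8) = (y - 5)*(y - 3)*(y - 2)*(y + 4)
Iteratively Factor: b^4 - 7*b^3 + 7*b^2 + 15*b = (b)*(b^3 - 7*b^2 + 7*b + 15) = b*(b + 1)*(b^2 - 8*b + 15) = b*(b - 5)*(b + 1)*(b - 3)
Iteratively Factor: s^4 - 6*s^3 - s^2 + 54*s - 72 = (s + 3)*(s^3 - 9*s^2 + 26*s - 24) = (s - 3)*(s + 3)*(s^2 - 6*s + 8) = (s - 4)*(s - 3)*(s + 3)*(s - 2)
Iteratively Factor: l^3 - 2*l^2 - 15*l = (l - 5)*(l^2 + 3*l) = l*(l - 5)*(l + 3)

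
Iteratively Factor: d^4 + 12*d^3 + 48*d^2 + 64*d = (d)*(d^3 + 12*d^2 + 48*d + 64) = d*(d + 4)*(d^2 + 8*d + 16) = d*(d + 4)^2*(d + 4)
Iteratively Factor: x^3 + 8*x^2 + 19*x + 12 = (x + 3)*(x^2 + 5*x + 4) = (x + 1)*(x + 3)*(x + 4)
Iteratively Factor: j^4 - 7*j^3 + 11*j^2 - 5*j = (j - 1)*(j^3 - 6*j^2 + 5*j) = j*(j - 1)*(j^2 - 6*j + 5) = j*(j - 1)^2*(j - 5)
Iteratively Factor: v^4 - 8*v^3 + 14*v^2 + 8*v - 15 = (v - 5)*(v^3 - 3*v^2 - v + 3) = (v - 5)*(v + 1)*(v^2 - 4*v + 3) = (v - 5)*(v - 3)*(v + 1)*(v - 1)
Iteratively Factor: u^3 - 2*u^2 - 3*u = (u - 3)*(u^2 + u) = u*(u - 3)*(u + 1)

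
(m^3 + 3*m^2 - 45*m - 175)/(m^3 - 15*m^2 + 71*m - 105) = (m^2 + 10*m + 25)/(m^2 - 8*m + 15)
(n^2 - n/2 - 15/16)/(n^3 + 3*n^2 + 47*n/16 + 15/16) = (4*n - 5)/(4*n^2 + 9*n + 5)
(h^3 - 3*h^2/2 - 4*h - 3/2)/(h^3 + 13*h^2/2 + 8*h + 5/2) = (h - 3)/(h + 5)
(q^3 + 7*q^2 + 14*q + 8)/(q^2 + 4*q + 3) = (q^2 + 6*q + 8)/(q + 3)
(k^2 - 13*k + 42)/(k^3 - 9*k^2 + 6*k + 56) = (k - 6)/(k^2 - 2*k - 8)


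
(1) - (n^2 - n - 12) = -n^2 + n + 13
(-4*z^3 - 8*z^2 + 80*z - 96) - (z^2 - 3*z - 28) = -4*z^3 - 9*z^2 + 83*z - 68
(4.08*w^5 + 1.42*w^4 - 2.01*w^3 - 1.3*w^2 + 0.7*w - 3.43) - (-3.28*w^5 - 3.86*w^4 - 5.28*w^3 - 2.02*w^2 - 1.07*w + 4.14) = 7.36*w^5 + 5.28*w^4 + 3.27*w^3 + 0.72*w^2 + 1.77*w - 7.57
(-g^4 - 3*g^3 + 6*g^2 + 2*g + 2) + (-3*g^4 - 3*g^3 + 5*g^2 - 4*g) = -4*g^4 - 6*g^3 + 11*g^2 - 2*g + 2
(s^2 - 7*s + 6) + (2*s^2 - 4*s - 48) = 3*s^2 - 11*s - 42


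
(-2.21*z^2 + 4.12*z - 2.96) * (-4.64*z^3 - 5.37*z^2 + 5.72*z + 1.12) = 10.2544*z^5 - 7.2491*z^4 - 21.0312*z^3 + 36.9864*z^2 - 12.3168*z - 3.3152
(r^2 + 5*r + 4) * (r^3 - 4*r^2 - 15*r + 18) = r^5 + r^4 - 31*r^3 - 73*r^2 + 30*r + 72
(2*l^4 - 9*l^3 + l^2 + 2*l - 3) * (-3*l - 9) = -6*l^5 + 9*l^4 + 78*l^3 - 15*l^2 - 9*l + 27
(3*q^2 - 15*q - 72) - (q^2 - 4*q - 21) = 2*q^2 - 11*q - 51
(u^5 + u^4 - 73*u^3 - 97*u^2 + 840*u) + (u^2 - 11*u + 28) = u^5 + u^4 - 73*u^3 - 96*u^2 + 829*u + 28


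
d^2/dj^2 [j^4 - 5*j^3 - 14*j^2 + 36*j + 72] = 12*j^2 - 30*j - 28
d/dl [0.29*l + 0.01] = 0.290000000000000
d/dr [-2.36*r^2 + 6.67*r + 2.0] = 6.67 - 4.72*r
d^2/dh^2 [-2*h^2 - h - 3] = -4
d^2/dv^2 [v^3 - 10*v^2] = 6*v - 20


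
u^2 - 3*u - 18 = (u - 6)*(u + 3)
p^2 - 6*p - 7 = (p - 7)*(p + 1)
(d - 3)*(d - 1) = d^2 - 4*d + 3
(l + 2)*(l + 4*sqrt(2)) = l^2 + 2*l + 4*sqrt(2)*l + 8*sqrt(2)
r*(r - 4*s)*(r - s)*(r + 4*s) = r^4 - r^3*s - 16*r^2*s^2 + 16*r*s^3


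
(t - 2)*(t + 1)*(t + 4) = t^3 + 3*t^2 - 6*t - 8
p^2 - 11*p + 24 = (p - 8)*(p - 3)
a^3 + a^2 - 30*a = a*(a - 5)*(a + 6)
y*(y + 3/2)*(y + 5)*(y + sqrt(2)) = y^4 + sqrt(2)*y^3 + 13*y^3/2 + 15*y^2/2 + 13*sqrt(2)*y^2/2 + 15*sqrt(2)*y/2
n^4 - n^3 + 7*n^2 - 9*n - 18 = (n - 2)*(n + 1)*(n - 3*I)*(n + 3*I)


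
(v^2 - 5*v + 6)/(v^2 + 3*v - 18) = (v - 2)/(v + 6)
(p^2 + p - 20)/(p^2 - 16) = (p + 5)/(p + 4)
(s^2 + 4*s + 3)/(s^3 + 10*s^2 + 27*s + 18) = 1/(s + 6)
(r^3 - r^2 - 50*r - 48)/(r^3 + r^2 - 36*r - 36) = (r - 8)/(r - 6)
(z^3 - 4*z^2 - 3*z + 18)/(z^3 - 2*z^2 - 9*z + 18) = (z^2 - z - 6)/(z^2 + z - 6)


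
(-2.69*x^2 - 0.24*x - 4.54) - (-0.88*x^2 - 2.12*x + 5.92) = -1.81*x^2 + 1.88*x - 10.46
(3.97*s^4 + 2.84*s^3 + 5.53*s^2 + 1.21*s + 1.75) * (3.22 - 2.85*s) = -11.3145*s^5 + 4.6894*s^4 - 6.6157*s^3 + 14.3581*s^2 - 1.0913*s + 5.635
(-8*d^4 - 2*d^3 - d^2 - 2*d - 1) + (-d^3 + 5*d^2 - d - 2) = -8*d^4 - 3*d^3 + 4*d^2 - 3*d - 3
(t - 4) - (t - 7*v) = 7*v - 4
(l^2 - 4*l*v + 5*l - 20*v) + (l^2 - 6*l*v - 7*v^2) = 2*l^2 - 10*l*v + 5*l - 7*v^2 - 20*v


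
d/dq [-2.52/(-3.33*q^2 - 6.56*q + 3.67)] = (-16.7832*q - 16.5312)/(3.33*q^2 + 6.56*q - 3.67)^2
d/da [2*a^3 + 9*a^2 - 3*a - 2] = 6*a^2 + 18*a - 3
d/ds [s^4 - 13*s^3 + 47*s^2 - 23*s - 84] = 4*s^3 - 39*s^2 + 94*s - 23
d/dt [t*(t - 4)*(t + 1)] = 3*t^2 - 6*t - 4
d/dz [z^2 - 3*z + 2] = 2*z - 3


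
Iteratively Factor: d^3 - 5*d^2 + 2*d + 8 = (d - 4)*(d^2 - d - 2) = (d - 4)*(d + 1)*(d - 2)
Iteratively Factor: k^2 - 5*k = (k)*(k - 5)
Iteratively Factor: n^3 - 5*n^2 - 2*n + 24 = (n + 2)*(n^2 - 7*n + 12) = (n - 3)*(n + 2)*(n - 4)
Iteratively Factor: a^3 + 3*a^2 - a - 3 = (a - 1)*(a^2 + 4*a + 3) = (a - 1)*(a + 3)*(a + 1)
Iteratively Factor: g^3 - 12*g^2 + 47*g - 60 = (g - 5)*(g^2 - 7*g + 12) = (g - 5)*(g - 3)*(g - 4)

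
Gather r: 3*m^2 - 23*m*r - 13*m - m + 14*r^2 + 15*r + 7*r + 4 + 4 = 3*m^2 - 14*m + 14*r^2 + r*(22 - 23*m) + 8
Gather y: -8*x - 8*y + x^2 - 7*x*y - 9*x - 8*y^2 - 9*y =x^2 - 17*x - 8*y^2 + y*(-7*x - 17)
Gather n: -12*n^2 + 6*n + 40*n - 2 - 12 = -12*n^2 + 46*n - 14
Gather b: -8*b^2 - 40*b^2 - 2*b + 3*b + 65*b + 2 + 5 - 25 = -48*b^2 + 66*b - 18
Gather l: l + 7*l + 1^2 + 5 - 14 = 8*l - 8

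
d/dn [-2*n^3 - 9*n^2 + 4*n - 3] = -6*n^2 - 18*n + 4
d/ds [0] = 0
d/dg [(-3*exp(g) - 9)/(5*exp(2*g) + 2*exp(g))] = 3*(5*exp(2*g) + 30*exp(g) + 6)*exp(-g)/(25*exp(2*g) + 20*exp(g) + 4)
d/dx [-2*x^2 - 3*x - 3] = -4*x - 3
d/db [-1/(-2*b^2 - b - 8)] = (-4*b - 1)/(2*b^2 + b + 8)^2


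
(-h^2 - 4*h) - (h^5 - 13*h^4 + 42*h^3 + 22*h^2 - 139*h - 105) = -h^5 + 13*h^4 - 42*h^3 - 23*h^2 + 135*h + 105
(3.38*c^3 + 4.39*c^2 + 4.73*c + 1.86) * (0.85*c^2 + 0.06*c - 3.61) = 2.873*c^5 + 3.9343*c^4 - 7.9179*c^3 - 13.9831*c^2 - 16.9637*c - 6.7146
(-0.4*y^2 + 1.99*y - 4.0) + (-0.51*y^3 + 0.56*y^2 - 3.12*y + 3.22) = -0.51*y^3 + 0.16*y^2 - 1.13*y - 0.78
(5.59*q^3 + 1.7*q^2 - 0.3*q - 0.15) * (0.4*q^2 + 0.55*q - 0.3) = 2.236*q^5 + 3.7545*q^4 - 0.862*q^3 - 0.735*q^2 + 0.00749999999999999*q + 0.045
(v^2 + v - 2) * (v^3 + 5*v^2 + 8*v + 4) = v^5 + 6*v^4 + 11*v^3 + 2*v^2 - 12*v - 8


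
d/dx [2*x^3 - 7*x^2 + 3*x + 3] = 6*x^2 - 14*x + 3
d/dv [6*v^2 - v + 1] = 12*v - 1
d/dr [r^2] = 2*r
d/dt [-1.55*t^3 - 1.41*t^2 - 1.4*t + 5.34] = -4.65*t^2 - 2.82*t - 1.4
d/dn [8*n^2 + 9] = 16*n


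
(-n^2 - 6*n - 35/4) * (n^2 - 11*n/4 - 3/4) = -n^4 - 13*n^3/4 + 17*n^2/2 + 457*n/16 + 105/16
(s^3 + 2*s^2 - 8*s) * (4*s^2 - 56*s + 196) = 4*s^5 - 48*s^4 + 52*s^3 + 840*s^2 - 1568*s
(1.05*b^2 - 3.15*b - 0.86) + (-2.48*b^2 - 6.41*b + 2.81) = -1.43*b^2 - 9.56*b + 1.95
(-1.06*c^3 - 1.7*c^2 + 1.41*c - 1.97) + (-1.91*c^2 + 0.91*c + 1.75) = -1.06*c^3 - 3.61*c^2 + 2.32*c - 0.22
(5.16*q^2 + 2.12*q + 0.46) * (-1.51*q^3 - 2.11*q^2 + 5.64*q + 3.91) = -7.7916*q^5 - 14.0888*q^4 + 23.9346*q^3 + 31.1618*q^2 + 10.8836*q + 1.7986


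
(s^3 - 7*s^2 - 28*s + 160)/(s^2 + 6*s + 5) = (s^2 - 12*s + 32)/(s + 1)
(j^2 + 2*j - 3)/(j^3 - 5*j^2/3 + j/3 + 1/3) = 3*(j + 3)/(3*j^2 - 2*j - 1)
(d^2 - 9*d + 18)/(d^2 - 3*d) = (d - 6)/d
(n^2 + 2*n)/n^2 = (n + 2)/n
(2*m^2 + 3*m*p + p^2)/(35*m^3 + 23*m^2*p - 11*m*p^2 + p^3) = (2*m + p)/(35*m^2 - 12*m*p + p^2)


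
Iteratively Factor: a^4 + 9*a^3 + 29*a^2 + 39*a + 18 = (a + 2)*(a^3 + 7*a^2 + 15*a + 9) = (a + 2)*(a + 3)*(a^2 + 4*a + 3) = (a + 1)*(a + 2)*(a + 3)*(a + 3)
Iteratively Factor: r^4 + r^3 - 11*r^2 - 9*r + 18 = (r - 1)*(r^3 + 2*r^2 - 9*r - 18) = (r - 1)*(r + 2)*(r^2 - 9) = (r - 3)*(r - 1)*(r + 2)*(r + 3)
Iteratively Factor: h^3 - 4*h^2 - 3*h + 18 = (h + 2)*(h^2 - 6*h + 9) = (h - 3)*(h + 2)*(h - 3)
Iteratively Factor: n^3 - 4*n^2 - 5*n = (n - 5)*(n^2 + n) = (n - 5)*(n + 1)*(n)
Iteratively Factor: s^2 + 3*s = (s + 3)*(s)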